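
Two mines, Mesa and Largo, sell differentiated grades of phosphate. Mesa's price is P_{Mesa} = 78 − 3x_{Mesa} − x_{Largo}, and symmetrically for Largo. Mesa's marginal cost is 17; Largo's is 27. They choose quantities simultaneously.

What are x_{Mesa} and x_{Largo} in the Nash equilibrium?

Mine Mesa's profit: π = x_{Mesa}(78 − 3x_{Mesa} − x_{Largo}) − 17x_{Mesa}.
∂π/∂x_{Mesa} = 61 − 6x_{Mesa} − x_{Largo} = 0 ⇒ x_{Mesa} = 61/6 − (1/6)x_{Largo}.
Similarly x_{Largo} = 8.5 − (1/6)x_{Mesa}.
Plugging x_{Largo} into Mesa's best response: x_{Mesa} = 61/6 − (1/6)(8.5 − (1/6)x_{Mesa}) ⇒ (35/36)x_{Mesa} = 8.75, so x_{Mesa} = 9.
Then x_{Largo} = 8.5 − (1/6)·9 = 7.

9, 7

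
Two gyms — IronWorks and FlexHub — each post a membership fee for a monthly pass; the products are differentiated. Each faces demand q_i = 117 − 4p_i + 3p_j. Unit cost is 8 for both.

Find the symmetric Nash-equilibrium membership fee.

IronWorks's profit: π = (p_{IronWorks} − 8)(117 − 4p_{IronWorks} + 3p_{FlexHub}).
∂π/∂p_{IronWorks} = 149 − 8p_{IronWorks} + 3p_{FlexHub} = 0 ⇒ p_{IronWorks} = 18.625 + 0.375p_{FlexHub}.
Setting p_{IronWorks} = p_{FlexHub} in the reaction function: p_{IronWorks} = 18.625 + 0.375p_{IronWorks}, so p_{IronWorks} = 18.625 / 0.625 = 29.8.

29.8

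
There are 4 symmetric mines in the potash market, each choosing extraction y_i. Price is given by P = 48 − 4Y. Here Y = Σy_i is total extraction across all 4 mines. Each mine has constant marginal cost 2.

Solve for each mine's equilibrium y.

A representative mine's profit is π_i = y_i(48 − 4Y) − 2y_i, with Y = y_i + Σ_{j≠i} y_j.
First-order condition: 46 − 8y_i − 4Σ_{j≠i} y_j = 0.
Imposing symmetry (y_j = y for all j) turns Σ_{j≠i} y_j into 3y, so 46 = 20y and y = 2.3.

2.3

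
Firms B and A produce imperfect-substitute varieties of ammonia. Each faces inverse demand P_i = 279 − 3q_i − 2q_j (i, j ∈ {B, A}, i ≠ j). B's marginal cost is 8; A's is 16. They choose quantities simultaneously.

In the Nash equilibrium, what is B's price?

111.125

Firm B's profit: π = q_B(279 − 3q_B − 2q_A) − 8q_B.
∂π/∂q_B = 271 − 6q_B − 2q_A = 0 ⇒ q_B = 271/6 − (1/3)q_A.
Similarly q_A = 263/6 − (1/3)q_B.
Solving the two reaction functions simultaneously: (1 − (−1/3)(−1/3))q_B = 271/6 − (1/3)·(263/6), so (8/9)q_B = 275/9 and q_B = 34.375.
Then q_A = 263/6 − (1/3)·34.375 = 32.375.
P_B = 279 − 3·34.375 − 2·32.375 = 111.125.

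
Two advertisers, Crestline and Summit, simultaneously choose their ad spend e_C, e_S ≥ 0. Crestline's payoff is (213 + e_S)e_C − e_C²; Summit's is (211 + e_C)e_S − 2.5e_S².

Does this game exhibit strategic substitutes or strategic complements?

Expanding Crestline's payoff: 213e_C + e_Se_C − e_C².
∂π/∂e_C = 213 + e_S − 2e_C = 0, so e_C = 106.5 + 0.5e_S.
The best-response slope de_C/de_S = 0.5 > 0: the reaction function is upward-sloping, so the choices are strategic complements.

strategic complements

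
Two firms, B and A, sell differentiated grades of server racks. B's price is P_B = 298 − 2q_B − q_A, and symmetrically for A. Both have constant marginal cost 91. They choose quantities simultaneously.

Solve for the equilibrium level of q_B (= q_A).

Firm B's profit: π = q_B(298 − 2q_B − q_A) − 91q_B.
∂π/∂q_B = 207 − 4q_B − q_A = 0 ⇒ q_B = 51.75 − 0.25q_A.
Setting q_B = q_A in the reaction function: q_B = 51.75 − 0.25q_B, so q_B = 51.75 / 1.25 = 41.4.

41.4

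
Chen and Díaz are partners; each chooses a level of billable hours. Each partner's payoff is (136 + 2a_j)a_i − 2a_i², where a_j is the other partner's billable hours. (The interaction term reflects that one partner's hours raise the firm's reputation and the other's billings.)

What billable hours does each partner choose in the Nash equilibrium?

68

Chen's payoff is (136 + 2a_D)a_C − 2a_C².
∂π/∂a_C = 136 + 2a_D − 4a_C = 0, so a_C = 34 + 0.5a_D.
By symmetry a_D = a_C; substituting into the reaction function, 0.5a_C = 34 and a_C = 68.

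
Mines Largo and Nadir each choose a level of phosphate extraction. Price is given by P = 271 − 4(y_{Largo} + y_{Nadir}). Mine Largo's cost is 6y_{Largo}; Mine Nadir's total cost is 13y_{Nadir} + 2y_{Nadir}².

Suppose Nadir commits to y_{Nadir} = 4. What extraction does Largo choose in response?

Mine Largo's profit: π = y_{Largo}(271 − 4(y_{Largo} + y_{Nadir})) − 6y_{Largo}.
∂π/∂y_{Largo} = 265 − 8y_{Largo} − 4y_{Nadir} = 0, so y_{Largo} = 33.125 − 0.5y_{Nadir}.
At y_{Nadir} = 4: y_{Largo} = 33.125 − 0.5·4 = 31.125.

31.125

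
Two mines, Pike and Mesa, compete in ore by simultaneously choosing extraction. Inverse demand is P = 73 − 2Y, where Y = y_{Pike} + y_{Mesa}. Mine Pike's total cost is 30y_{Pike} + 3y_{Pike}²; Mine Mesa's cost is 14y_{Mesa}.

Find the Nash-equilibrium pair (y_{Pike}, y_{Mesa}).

Mine Pike's profit: π = y_{Pike}(73 − 2(y_{Pike} + y_{Mesa})) − 30y_{Pike} − 3y_{Pike}².
∂π/∂y_{Pike} = 43 − 10y_{Pike} − 2y_{Mesa} = 0, so y_{Pike} = 4.3 − 0.2y_{Mesa}.
For Mesa: ∂π/∂y_{Mesa} = 59 − 4y_{Mesa} − 2y_{Pike} = 0 ⇒ y_{Mesa} = 14.75 − 0.5y_{Pike}.
Substituting the second reaction function into the first: y_{Pike} = 4.3 − 0.2(14.75 − 0.5y_{Pike}), which gives 0.9y_{Pike} = 1.35 ⇒ y_{Pike} = 1.5.
Then y_{Mesa} = 14.75 − 0.5·1.5 = 14.

1.5, 14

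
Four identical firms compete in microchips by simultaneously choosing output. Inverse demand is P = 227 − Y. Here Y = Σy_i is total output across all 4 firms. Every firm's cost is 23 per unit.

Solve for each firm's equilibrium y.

40.8

A representative firm's profit is π_i = y_i(227 − Y) − 23y_i, with Y = y_i + Σ_{j≠i} y_j.
First-order condition: 204 − 2y_i − Σ_{j≠i} y_j = 0.
Imposing symmetry (y_j = y for all j) turns Σ_{j≠i} y_j into 3y, so 204 = 5y and y = 40.8.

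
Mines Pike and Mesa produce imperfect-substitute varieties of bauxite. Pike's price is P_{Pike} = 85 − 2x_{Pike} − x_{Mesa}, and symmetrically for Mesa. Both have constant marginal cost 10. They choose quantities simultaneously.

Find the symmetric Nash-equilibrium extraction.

15

Mine Pike's profit: π = x_{Pike}(85 − 2x_{Pike} − x_{Mesa}) − 10x_{Pike}.
∂π/∂x_{Pike} = 75 − 4x_{Pike} − x_{Mesa} = 0 ⇒ x_{Pike} = 18.75 − 0.25x_{Mesa}.
The game is symmetric, so in equilibrium x_{Mesa} = x_{Pike}: the reaction function gives 1.25x_{Pike} = 18.75, hence x_{Pike} = 15.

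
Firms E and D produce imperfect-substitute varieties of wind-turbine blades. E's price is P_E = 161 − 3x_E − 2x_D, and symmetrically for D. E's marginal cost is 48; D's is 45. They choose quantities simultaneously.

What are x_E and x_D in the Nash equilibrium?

13.9375, 14.6875

Firm E's profit: π = x_E(161 − 3x_E − 2x_D) − 48x_E.
∂π/∂x_E = 113 − 6x_E − 2x_D = 0 ⇒ x_E = 113/6 − (1/3)x_D.
Similarly x_D = 58/3 − (1/3)x_E.
Substituting the second reaction function into the first: x_E = 113/6 − (1/3)(58/3 − (1/3)x_E), which gives (8/9)x_E = 223/18 ⇒ x_E = 13.9375.
Then x_D = 58/3 − (1/3)·13.9375 = 14.6875.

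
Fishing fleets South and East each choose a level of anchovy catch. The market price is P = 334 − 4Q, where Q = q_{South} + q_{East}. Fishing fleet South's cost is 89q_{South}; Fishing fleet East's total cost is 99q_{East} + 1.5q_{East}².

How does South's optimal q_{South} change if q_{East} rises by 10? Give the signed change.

Fishing fleet South's profit: π = q_{South}(334 − 4(q_{South} + q_{East})) − 89q_{South}.
∂π/∂q_{South} = 245 − 8q_{South} − 4q_{East} = 0, so q_{South} = 30.625 − 0.5q_{East}.
The reaction-function slope is −0.5, so a 10-unit rise in q_{East} moves q_{South} by −0.5 × 10 = −5. South's best response falls — the actions are strategic substitutes.

-5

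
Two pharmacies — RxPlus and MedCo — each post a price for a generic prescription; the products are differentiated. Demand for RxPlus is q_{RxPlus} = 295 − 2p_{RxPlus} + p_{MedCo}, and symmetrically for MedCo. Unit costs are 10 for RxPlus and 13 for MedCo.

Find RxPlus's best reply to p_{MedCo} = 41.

RxPlus's profit: π = (p_{RxPlus} − 10)(295 − 2p_{RxPlus} + p_{MedCo}).
∂π/∂p_{RxPlus} = 315 − 4p_{RxPlus} + p_{MedCo} = 0 ⇒ p_{RxPlus} = 78.75 + 0.25p_{MedCo}.
At p_{MedCo} = 41: p_{RxPlus} = 78.75 + 0.25·41 = 89.

89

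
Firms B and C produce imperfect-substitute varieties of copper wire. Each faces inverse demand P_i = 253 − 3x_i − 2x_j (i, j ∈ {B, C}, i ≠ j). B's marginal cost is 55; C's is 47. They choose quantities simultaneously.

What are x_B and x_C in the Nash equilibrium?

24.25, 26.25

Firm B's profit: π = x_B(253 − 3x_B − 2x_C) − 55x_B.
∂π/∂x_B = 198 − 6x_B − 2x_C = 0 ⇒ x_B = 33 − (1/3)x_C.
Similarly x_C = 103/3 − (1/3)x_B.
Solving the two reaction functions simultaneously: (1 − (−1/3)(−1/3))x_B = 33 − (1/3)·(103/3), so (8/9)x_B = 194/9 and x_B = 24.25.
Then x_C = 103/3 − (1/3)·24.25 = 26.25.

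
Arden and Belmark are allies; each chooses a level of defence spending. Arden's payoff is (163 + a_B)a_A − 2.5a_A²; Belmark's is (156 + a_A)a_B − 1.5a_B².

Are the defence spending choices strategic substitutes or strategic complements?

Expanding Arden's payoff: 163a_A + a_Ba_A − 2.5a_A².
∂π/∂a_A = 163 + a_B − 5a_A = 0, so a_A = 32.6 + 0.2a_B.
The best-response slope da_A/da_B = 0.2 > 0: the reaction function is upward-sloping, so the choices are strategic complements.

strategic complements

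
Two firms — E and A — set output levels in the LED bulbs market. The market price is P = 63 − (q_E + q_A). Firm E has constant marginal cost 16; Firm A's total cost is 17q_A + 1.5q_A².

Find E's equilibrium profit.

441

Firm E's profit: π = q_E(63 − (q_E + q_A)) − 16q_E.
∂π/∂q_E = 47 − 2q_E − q_A = 0, so q_E = 23.5 − 0.5q_A.
For A: ∂π/∂q_A = 46 − 5q_A − q_E = 0 ⇒ q_A = 9.2 − 0.2q_E.
Solving the two reaction functions simultaneously: (1 − (−0.5)(−0.2))q_E = 23.5 − 0.5·9.2, so 0.9q_E = 18.9 and q_E = 21.
Then q_A = 9.2 − 0.2·21 = 5.
Price P = 63 − 26 = 37.
E's profit: (37 − 16)·21 = 441.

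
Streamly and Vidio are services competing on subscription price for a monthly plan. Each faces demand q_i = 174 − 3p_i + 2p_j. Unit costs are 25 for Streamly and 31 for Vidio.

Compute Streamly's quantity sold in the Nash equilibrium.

115.125

Streamly's profit: π = (p_{Streamly} − 25)(174 − 3p_{Streamly} + 2p_{Vidio}).
∂π/∂p_{Streamly} = 249 − 6p_{Streamly} + 2p_{Vidio} = 0 ⇒ p_{Streamly} = 41.5 + (1/3)p_{Vidio}.
Similarly p_{Vidio} = 44.5 + (1/3)p_{Streamly}.
Solving the two reaction functions simultaneously: (1 − (1/3)(1/3))p_{Streamly} = 41.5 + (1/3)·44.5, so (8/9)p_{Streamly} = 169/3 and p_{Streamly} = 63.375.
Then p_{Vidio} = 44.5 + (1/3)·63.375 = 65.625.
q_{Streamly} = 174 − 3·63.375 + 2·65.625 = 115.125.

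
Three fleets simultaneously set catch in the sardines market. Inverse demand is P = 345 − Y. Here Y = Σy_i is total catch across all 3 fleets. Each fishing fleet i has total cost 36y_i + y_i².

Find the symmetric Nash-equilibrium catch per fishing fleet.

51.5

A representative fishing fleet's profit is π_i = y_i(345 − Y) − 36y_i − y_i², with Y = y_i + Σ_{j≠i} y_j.
First-order condition: 309 − 4y_i − Σ_{j≠i} y_j = 0.
With identical fishing fleets, set every y_j = y: then 309 − 4y − 2y = 0, i.e. y = 309/6 = 51.5.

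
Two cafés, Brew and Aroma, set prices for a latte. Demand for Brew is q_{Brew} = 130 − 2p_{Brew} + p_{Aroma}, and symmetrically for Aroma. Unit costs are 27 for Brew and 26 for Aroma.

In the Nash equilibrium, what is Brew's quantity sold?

68.4

Brew's profit: π = (p_{Brew} − 27)(130 − 2p_{Brew} + p_{Aroma}).
∂π/∂p_{Brew} = 184 − 4p_{Brew} + p_{Aroma} = 0 ⇒ p_{Brew} = 46 + 0.25p_{Aroma}.
Similarly p_{Aroma} = 45.5 + 0.25p_{Brew}.
Solving the two reaction functions simultaneously: (1 − (0.25)(0.25))p_{Brew} = 46 + 0.25·45.5, so 0.9375p_{Brew} = 57.375 and p_{Brew} = 61.2.
Then p_{Aroma} = 45.5 + 0.25·61.2 = 60.8.
q_{Brew} = 130 − 2·61.2 + 60.8 = 68.4.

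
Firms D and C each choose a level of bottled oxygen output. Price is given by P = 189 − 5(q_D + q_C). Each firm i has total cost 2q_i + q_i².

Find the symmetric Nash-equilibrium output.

11

Firm D's profit: π = q_D(189 − 5(q_D + q_C)) − 2q_D − q_D².
∂π/∂q_D = 187 − 12q_D − 5q_C = 0, so q_D = 187/12 − (5/12)q_C.
By symmetry q_C = q_D; substituting into the reaction function, (17/12)q_D = 187/12 and q_D = 11.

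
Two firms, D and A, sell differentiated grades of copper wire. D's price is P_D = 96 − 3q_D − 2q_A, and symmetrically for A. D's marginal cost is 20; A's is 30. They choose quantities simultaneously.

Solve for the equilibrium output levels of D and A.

10.125, 7.625

Firm D's profit: π = q_D(96 − 3q_D − 2q_A) − 20q_D.
∂π/∂q_D = 76 − 6q_D − 2q_A = 0 ⇒ q_D = 38/3 − (1/3)q_A.
Similarly q_A = 11 − (1/3)q_D.
Plugging q_A into D's best response: q_D = 38/3 − (1/3)(11 − (1/3)q_D) ⇒ (8/9)q_D = 9, so q_D = 10.125.
Then q_A = 11 − (1/3)·10.125 = 7.625.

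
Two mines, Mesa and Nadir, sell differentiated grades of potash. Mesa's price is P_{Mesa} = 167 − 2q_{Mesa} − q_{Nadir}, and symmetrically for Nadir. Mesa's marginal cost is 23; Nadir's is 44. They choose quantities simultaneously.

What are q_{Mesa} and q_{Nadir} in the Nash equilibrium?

Mine Mesa's profit: π = q_{Mesa}(167 − 2q_{Mesa} − q_{Nadir}) − 23q_{Mesa}.
∂π/∂q_{Mesa} = 144 − 4q_{Mesa} − q_{Nadir} = 0 ⇒ q_{Mesa} = 36 − 0.25q_{Nadir}.
Similarly q_{Nadir} = 30.75 − 0.25q_{Mesa}.
Plugging q_{Nadir} into Mesa's best response: q_{Mesa} = 36 − 0.25(30.75 − 0.25q_{Mesa}) ⇒ 0.9375q_{Mesa} = 28.3125, so q_{Mesa} = 30.2.
Then q_{Nadir} = 30.75 − 0.25·30.2 = 23.2.

30.2, 23.2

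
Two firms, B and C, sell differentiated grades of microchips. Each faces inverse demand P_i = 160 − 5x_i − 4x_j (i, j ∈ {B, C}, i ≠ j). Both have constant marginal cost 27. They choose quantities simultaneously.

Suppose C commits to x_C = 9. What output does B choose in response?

9.7

Firm B's profit: π = x_B(160 − 5x_B − 4x_C) − 27x_B.
∂π/∂x_B = 133 − 10x_B − 4x_C = 0 ⇒ x_B = 13.3 − 0.4x_C.
At x_C = 9: x_B = 13.3 − 0.4·9 = 9.7.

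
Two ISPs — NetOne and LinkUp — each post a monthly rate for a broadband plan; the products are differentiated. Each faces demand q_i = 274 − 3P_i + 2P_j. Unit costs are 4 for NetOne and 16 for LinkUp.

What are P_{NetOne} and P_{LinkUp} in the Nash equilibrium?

NetOne's profit: π = (P_{NetOne} − 4)(274 − 3P_{NetOne} + 2P_{LinkUp}).
∂π/∂P_{NetOne} = 286 − 6P_{NetOne} + 2P_{LinkUp} = 0 ⇒ P_{NetOne} = 143/3 + (1/3)P_{LinkUp}.
Similarly P_{LinkUp} = 161/3 + (1/3)P_{NetOne}.
Solving the two reaction functions simultaneously: (1 − (1/3)(1/3))P_{NetOne} = 143/3 + (1/3)·(161/3), so (8/9)P_{NetOne} = 590/9 and P_{NetOne} = 73.75.
Then P_{LinkUp} = 161/3 + (1/3)·73.75 = 78.25.

73.75, 78.25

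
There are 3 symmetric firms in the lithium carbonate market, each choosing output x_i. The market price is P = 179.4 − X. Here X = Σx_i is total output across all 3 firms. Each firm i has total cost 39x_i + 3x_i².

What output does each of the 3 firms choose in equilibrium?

A representative firm's profit is π_i = x_i(179.4 − X) − 39x_i − 3x_i², with X = x_i + Σ_{j≠i} x_j.
First-order condition: 140.4 − 8x_i − Σ_{j≠i} x_j = 0.
With identical firms, set every x_j = x: then 140.4 − 8x − 2x = 0, i.e. x = 140.4/10 = 14.04.

14.04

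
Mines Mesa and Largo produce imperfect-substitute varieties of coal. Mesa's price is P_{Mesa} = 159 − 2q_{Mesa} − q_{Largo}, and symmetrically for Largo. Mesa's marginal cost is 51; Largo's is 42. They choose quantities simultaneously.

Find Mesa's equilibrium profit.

Mine Mesa's profit: π = q_{Mesa}(159 − 2q_{Mesa} − q_{Largo}) − 51q_{Mesa}.
∂π/∂q_{Mesa} = 108 − 4q_{Mesa} − q_{Largo} = 0 ⇒ q_{Mesa} = 27 − 0.25q_{Largo}.
Similarly q_{Largo} = 29.25 − 0.25q_{Mesa}.
Plugging q_{Largo} into Mesa's best response: q_{Mesa} = 27 − 0.25(29.25 − 0.25q_{Mesa}) ⇒ 0.9375q_{Mesa} = 19.6875, so q_{Mesa} = 21.
Then q_{Largo} = 29.25 − 0.25·21 = 24.
P_{Mesa} = 159 − 2·21 − 24 = 93.
Profit = (93 − 51)·21 = 882.

882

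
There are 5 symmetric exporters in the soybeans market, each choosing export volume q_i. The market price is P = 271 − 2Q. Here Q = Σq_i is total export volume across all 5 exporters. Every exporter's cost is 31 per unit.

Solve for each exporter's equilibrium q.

20

A representative exporter's profit is π_i = q_i(271 − 2Q) − 31q_i, with Q = q_i + Σ_{j≠i} q_j.
First-order condition: 240 − 4q_i − 2Σ_{j≠i} q_j = 0.
Imposing symmetry (q_j = q for all j) turns Σ_{j≠i} q_j into 4q, so 240 = 12q and q = 20.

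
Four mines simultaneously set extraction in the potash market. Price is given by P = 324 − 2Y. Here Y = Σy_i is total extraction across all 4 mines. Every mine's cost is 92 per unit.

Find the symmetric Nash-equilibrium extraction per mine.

A representative mine's profit is π_i = y_i(324 − 2Y) − 92y_i, with Y = y_i + Σ_{j≠i} y_j.
First-order condition: 232 − 4y_i − 2Σ_{j≠i} y_j = 0.
Imposing symmetry (y_j = y for all j) turns Σ_{j≠i} y_j into 3y, so 232 = 10y and y = 23.2.

23.2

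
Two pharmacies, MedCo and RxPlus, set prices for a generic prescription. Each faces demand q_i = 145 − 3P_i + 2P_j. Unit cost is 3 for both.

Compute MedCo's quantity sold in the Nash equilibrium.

106.5

MedCo's profit: π = (P_{MedCo} − 3)(145 − 3P_{MedCo} + 2P_{RxPlus}).
∂π/∂P_{MedCo} = 154 − 6P_{MedCo} + 2P_{RxPlus} = 0 ⇒ P_{MedCo} = 77/3 + (1/3)P_{RxPlus}.
The game is symmetric, so in equilibrium P_{RxPlus} = P_{MedCo}: the reaction function gives (2/3)P_{MedCo} = 77/3, hence P_{MedCo} = 38.5.
q_{MedCo} = 145 − 3·38.5 + 2·38.5 = 106.5.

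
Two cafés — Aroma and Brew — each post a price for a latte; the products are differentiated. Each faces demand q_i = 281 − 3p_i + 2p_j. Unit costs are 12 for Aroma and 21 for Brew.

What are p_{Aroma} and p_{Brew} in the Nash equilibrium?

Aroma's profit: π = (p_{Aroma} − 12)(281 − 3p_{Aroma} + 2p_{Brew}).
∂π/∂p_{Aroma} = 317 − 6p_{Aroma} + 2p_{Brew} = 0 ⇒ p_{Aroma} = 317/6 + (1/3)p_{Brew}.
Similarly p_{Brew} = 172/3 + (1/3)p_{Aroma}.
Solving the two reaction functions simultaneously: (1 − (1/3)(1/3))p_{Aroma} = 317/6 + (1/3)·(172/3), so (8/9)p_{Aroma} = 1295/18 and p_{Aroma} = 80.9375.
Then p_{Brew} = 172/3 + (1/3)·80.9375 = 84.3125.

80.9375, 84.3125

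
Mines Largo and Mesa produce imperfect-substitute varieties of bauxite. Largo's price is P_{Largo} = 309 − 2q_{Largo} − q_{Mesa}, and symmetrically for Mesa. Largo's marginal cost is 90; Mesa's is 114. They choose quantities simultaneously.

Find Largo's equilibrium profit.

Mine Largo's profit: π = q_{Largo}(309 − 2q_{Largo} − q_{Mesa}) − 90q_{Largo}.
∂π/∂q_{Largo} = 219 − 4q_{Largo} − q_{Mesa} = 0 ⇒ q_{Largo} = 54.75 − 0.25q_{Mesa}.
Similarly q_{Mesa} = 48.75 − 0.25q_{Largo}.
Solving the two reaction functions simultaneously: (1 − (−0.25)(−0.25))q_{Largo} = 54.75 − 0.25·48.75, so 0.9375q_{Largo} = 42.5625 and q_{Largo} = 45.4.
Then q_{Mesa} = 48.75 − 0.25·45.4 = 37.4.
P_{Largo} = 309 − 2·45.4 − 37.4 = 180.8.
Profit = (180.8 − 90)·45.4 = 4122.32.

4122.32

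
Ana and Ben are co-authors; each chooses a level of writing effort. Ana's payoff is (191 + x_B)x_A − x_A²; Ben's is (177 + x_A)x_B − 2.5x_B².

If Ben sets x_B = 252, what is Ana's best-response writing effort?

221.5

Expanding Ana's payoff: 191x_A + x_Bx_A − x_A².
∂π/∂x_A = 191 + x_B − 2x_A = 0, so x_A = 95.5 + 0.5x_B.
At x_B = 252: x_A = 95.5 + 0.5·252 = 221.5.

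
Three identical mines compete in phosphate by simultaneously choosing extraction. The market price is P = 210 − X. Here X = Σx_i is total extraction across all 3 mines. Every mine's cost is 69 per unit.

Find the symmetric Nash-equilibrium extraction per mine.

A representative mine's profit is π_i = x_i(210 − X) − 69x_i, with X = x_i + Σ_{j≠i} x_j.
First-order condition: 141 − 2x_i − Σ_{j≠i} x_j = 0.
Imposing symmetry (x_j = x for all j) turns Σ_{j≠i} x_j into 2x, so 141 = 4x and x = 35.25.

35.25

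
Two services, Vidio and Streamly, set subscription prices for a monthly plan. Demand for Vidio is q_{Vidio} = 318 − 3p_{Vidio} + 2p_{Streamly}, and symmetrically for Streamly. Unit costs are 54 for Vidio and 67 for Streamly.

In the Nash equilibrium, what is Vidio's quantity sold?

205.3125

Vidio's profit: π = (p_{Vidio} − 54)(318 − 3p_{Vidio} + 2p_{Streamly}).
∂π/∂p_{Vidio} = 480 − 6p_{Vidio} + 2p_{Streamly} = 0 ⇒ p_{Vidio} = 80 + (1/3)p_{Streamly}.
Similarly p_{Streamly} = 86.5 + (1/3)p_{Vidio}.
Plugging p_{Streamly} into Vidio's best response: p_{Vidio} = 80 + (1/3)(86.5 + (1/3)p_{Vidio}) ⇒ (8/9)p_{Vidio} = 653/6, so p_{Vidio} = 122.4375.
Then p_{Streamly} = 86.5 + (1/3)·122.4375 = 127.3125.
q_{Vidio} = 318 − 3·122.4375 + 2·127.3125 = 205.3125.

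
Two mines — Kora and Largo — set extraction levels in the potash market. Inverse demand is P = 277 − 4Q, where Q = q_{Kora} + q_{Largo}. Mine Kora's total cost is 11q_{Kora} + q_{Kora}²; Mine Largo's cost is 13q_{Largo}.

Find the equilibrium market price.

Mine Kora's profit: π = q_{Kora}(277 − 4(q_{Kora} + q_{Largo})) − 11q_{Kora} − q_{Kora}².
∂π/∂q_{Kora} = 266 − 10q_{Kora} − 4q_{Largo} = 0, so q_{Kora} = 26.6 − 0.4q_{Largo}.
For Largo: ∂π/∂q_{Largo} = 264 − 8q_{Largo} − 4q_{Kora} = 0 ⇒ q_{Largo} = 33 − 0.5q_{Kora}.
Plugging q_{Largo} into Kora's best response: q_{Kora} = 26.6 − 0.4(33 − 0.5q_{Kora}) ⇒ 0.8q_{Kora} = 13.4, so q_{Kora} = 16.75.
Then q_{Largo} = 33 − 0.5·16.75 = 24.625.
Equilibrium price: P = 277 − 4·41.375 = 111.5.

111.5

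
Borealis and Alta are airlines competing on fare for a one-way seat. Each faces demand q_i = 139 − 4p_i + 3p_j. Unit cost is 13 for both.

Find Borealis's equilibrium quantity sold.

100.8

Borealis's profit: π = (p_{Borealis} − 13)(139 − 4p_{Borealis} + 3p_{Alta}).
∂π/∂p_{Borealis} = 191 − 8p_{Borealis} + 3p_{Alta} = 0 ⇒ p_{Borealis} = 23.875 + 0.375p_{Alta}.
The game is symmetric, so in equilibrium p_{Alta} = p_{Borealis}: the reaction function gives 0.625p_{Borealis} = 23.875, hence p_{Borealis} = 38.2.
q_{Borealis} = 139 − 4·38.2 + 3·38.2 = 100.8.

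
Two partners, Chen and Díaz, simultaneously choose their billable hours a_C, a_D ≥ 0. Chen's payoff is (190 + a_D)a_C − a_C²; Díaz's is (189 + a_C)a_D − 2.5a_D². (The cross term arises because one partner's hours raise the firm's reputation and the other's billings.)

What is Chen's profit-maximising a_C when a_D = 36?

113

Expanding Chen's payoff: 190a_C + a_Da_C − a_C².
∂π/∂a_C = 190 + a_D − 2a_C = 0, so a_C = 95 + 0.5a_D.
At a_D = 36: a_C = 95 + 0.5·36 = 113.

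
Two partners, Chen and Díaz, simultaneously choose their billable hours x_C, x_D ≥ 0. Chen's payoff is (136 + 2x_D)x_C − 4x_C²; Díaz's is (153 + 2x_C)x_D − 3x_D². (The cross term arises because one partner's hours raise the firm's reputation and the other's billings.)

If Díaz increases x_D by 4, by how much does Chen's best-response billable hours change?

Expanding Chen's payoff: 136x_C + 2x_Dx_C − 4x_C².
∂π/∂x_C = 136 + 2x_D − 8x_C = 0, so x_C = 17 + 0.25x_D.
The reaction-function slope is 0.25, so a 4-unit rise in x_D moves x_C by 0.25 × 4 = 1. Chen's best response rises — the actions are strategic complements.

1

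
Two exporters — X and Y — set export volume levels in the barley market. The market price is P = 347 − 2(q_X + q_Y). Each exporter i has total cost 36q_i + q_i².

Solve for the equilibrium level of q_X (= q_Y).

Exporter X's profit: π = q_X(347 − 2(q_X + q_Y)) − 36q_X − q_X².
∂π/∂q_X = 311 − 6q_X − 2q_Y = 0, so q_X = 311/6 − (1/3)q_Y.
The game is symmetric, so in equilibrium q_Y = q_X: the reaction function gives (4/3)q_X = 311/6, hence q_X = 38.875.

38.875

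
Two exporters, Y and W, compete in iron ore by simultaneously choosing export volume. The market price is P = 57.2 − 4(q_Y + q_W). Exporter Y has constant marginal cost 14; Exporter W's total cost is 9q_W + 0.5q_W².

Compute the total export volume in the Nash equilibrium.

Exporter Y's profit: π = q_Y(57.2 − 4(q_Y + q_W)) − 14q_Y.
∂π/∂q_Y = 43.2 − 8q_Y − 4q_W = 0, so q_Y = 5.4 − 0.5q_W.
For W: ∂π/∂q_W = 48.2 − 9q_W − 4q_Y = 0 ⇒ q_W = 241/45 − (4/9)q_Y.
Solving the two reaction functions simultaneously: (1 − (−0.5)(−4/9))q_Y = 5.4 − 0.5·(241/45), so (7/9)q_Y = 49/18 and q_Y = 3.5.
Then q_W = 241/45 − (4/9)·3.5 = 3.8.
Total export volume: 3.5 + 3.8 = 7.3.

7.3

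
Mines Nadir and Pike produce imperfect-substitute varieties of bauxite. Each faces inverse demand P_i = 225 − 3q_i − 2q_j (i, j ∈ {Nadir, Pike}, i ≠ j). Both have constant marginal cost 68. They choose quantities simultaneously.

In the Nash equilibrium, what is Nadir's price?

Mine Nadir's profit: π = q_{Nadir}(225 − 3q_{Nadir} − 2q_{Pike}) − 68q_{Nadir}.
∂π/∂q_{Nadir} = 157 − 6q_{Nadir} − 2q_{Pike} = 0 ⇒ q_{Nadir} = 157/6 − (1/3)q_{Pike}.
The game is symmetric, so in equilibrium q_{Pike} = q_{Nadir}: the reaction function gives (4/3)q_{Nadir} = 157/6, hence q_{Nadir} = 19.625.
P_{Nadir} = 225 − 3·19.625 − 2·19.625 = 126.875.

126.875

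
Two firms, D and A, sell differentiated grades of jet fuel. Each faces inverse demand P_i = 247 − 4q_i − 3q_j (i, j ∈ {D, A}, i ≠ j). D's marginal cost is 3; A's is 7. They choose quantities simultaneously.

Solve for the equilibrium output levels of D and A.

22.4, 21.6

Firm D's profit: π = q_D(247 − 4q_D − 3q_A) − 3q_D.
∂π/∂q_D = 244 − 8q_D − 3q_A = 0 ⇒ q_D = 30.5 − 0.375q_A.
Similarly q_A = 30 − 0.375q_D.
Plugging q_A into D's best response: q_D = 30.5 − 0.375(30 − 0.375q_D) ⇒ (55/64)q_D = 19.25, so q_D = 22.4.
Then q_A = 30 − 0.375·22.4 = 21.6.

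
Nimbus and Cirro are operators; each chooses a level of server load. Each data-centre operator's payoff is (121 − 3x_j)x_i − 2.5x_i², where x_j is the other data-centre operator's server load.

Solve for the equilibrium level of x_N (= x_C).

Nimbus's payoff is (121 − 3x_C)x_N − 2.5x_N².
∂π/∂x_N = 121 − 3x_C − 5x_N = 0, so x_N = 24.2 − 0.6x_C.
By symmetry x_C = x_N; substituting into the reaction function, 1.6x_N = 24.2 and x_N = 15.125.

15.125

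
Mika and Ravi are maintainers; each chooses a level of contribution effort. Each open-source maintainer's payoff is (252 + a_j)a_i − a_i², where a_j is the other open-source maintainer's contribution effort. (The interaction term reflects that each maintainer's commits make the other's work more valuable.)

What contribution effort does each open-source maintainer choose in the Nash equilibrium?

Mika's payoff is (252 + a_R)a_M − a_M².
∂π/∂a_M = 252 + a_R − 2a_M = 0, so a_M = 126 + 0.5a_R.
Setting a_M = a_R in the reaction function: a_M = 126 + 0.5a_M, so a_M = 126 / 0.5 = 252.

252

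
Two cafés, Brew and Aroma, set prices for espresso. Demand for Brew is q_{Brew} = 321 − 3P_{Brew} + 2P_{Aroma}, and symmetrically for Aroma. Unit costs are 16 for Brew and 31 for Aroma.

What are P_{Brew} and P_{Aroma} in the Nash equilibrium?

95.0625, 100.6875

Brew's profit: π = (P_{Brew} − 16)(321 − 3P_{Brew} + 2P_{Aroma}).
∂π/∂P_{Brew} = 369 − 6P_{Brew} + 2P_{Aroma} = 0 ⇒ P_{Brew} = 61.5 + (1/3)P_{Aroma}.
Similarly P_{Aroma} = 69 + (1/3)P_{Brew}.
Solving the two reaction functions simultaneously: (1 − (1/3)(1/3))P_{Brew} = 61.5 + (1/3)·69, so (8/9)P_{Brew} = 84.5 and P_{Brew} = 95.0625.
Then P_{Aroma} = 69 + (1/3)·95.0625 = 100.6875.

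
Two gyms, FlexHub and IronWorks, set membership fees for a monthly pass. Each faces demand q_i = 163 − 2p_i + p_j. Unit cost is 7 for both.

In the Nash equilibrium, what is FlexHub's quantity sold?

FlexHub's profit: π = (p_{FlexHub} − 7)(163 − 2p_{FlexHub} + p_{IronWorks}).
∂π/∂p_{FlexHub} = 177 − 4p_{FlexHub} + p_{IronWorks} = 0 ⇒ p_{FlexHub} = 44.25 + 0.25p_{IronWorks}.
Setting p_{FlexHub} = p_{IronWorks} in the reaction function: p_{FlexHub} = 44.25 + 0.25p_{FlexHub}, so p_{FlexHub} = 44.25 / 0.75 = 59.
q_{FlexHub} = 163 − 2·59 + 59 = 104.

104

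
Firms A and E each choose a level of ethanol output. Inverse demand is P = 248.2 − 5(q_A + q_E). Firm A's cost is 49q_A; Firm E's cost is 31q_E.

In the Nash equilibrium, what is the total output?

27.76

Firm A's profit: π = q_A(248.2 − 5(q_A + q_E)) − 49q_A.
∂π/∂q_A = 199.2 − 10q_A − 5q_E = 0, so q_A = 19.92 − 0.5q_E.
By the same steps for E: q_E = 21.72 − 0.5q_A.
Solving the two reaction functions simultaneously: (1 − (−0.5)(−0.5))q_A = 19.92 − 0.5·21.72, so 0.75q_A = 9.06 and q_A = 12.08.
Then q_E = 21.72 − 0.5·12.08 = 15.68.
Total output: 12.08 + 15.68 = 27.76.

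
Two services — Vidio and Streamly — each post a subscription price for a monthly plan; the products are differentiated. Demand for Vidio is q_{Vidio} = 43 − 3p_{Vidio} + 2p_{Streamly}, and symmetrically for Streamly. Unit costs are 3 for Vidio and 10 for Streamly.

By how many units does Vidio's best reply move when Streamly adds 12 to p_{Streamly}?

4

Vidio's profit: π = (p_{Vidio} − 3)(43 − 3p_{Vidio} + 2p_{Streamly}).
∂π/∂p_{Vidio} = 52 − 6p_{Vidio} + 2p_{Streamly} = 0 ⇒ p_{Vidio} = 26/3 + (1/3)p_{Streamly}.
The reaction-function slope is 1/3, so a 12-unit rise in p_{Streamly} moves p_{Vidio} by 1/3 × 12 = 4. Vidio's best response rises — the actions are strategic complements.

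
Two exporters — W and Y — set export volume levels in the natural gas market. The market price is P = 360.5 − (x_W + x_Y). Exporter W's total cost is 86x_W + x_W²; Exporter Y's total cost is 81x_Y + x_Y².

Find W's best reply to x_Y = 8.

66.625

Exporter W's profit: π = x_W(360.5 − (x_W + x_Y)) − 86x_W − x_W².
∂π/∂x_W = 274.5 − 4x_W − x_Y = 0, so x_W = 68.625 − 0.25x_Y.
At x_Y = 8: x_W = 68.625 − 0.25·8 = 66.625.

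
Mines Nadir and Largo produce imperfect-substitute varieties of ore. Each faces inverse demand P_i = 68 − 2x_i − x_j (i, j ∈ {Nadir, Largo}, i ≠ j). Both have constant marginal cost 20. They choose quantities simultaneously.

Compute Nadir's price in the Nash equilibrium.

39.2

Mine Nadir's profit: π = x_{Nadir}(68 − 2x_{Nadir} − x_{Largo}) − 20x_{Nadir}.
∂π/∂x_{Nadir} = 48 − 4x_{Nadir} − x_{Largo} = 0 ⇒ x_{Nadir} = 12 − 0.25x_{Largo}.
Setting x_{Nadir} = x_{Largo} in the reaction function: x_{Nadir} = 12 − 0.25x_{Nadir}, so x_{Nadir} = 12 / 1.25 = 9.6.
P_{Nadir} = 68 − 2·9.6 − 9.6 = 39.2.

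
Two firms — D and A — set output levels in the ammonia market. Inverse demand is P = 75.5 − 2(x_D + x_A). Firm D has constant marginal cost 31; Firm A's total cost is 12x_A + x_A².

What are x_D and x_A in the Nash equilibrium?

Firm D's profit: π = x_D(75.5 − 2(x_D + x_A)) − 31x_D.
∂π/∂x_D = 44.5 − 4x_D − 2x_A = 0, so x_D = 11.125 − 0.5x_A.
For A: ∂π/∂x_A = 63.5 − 6x_A − 2x_D = 0 ⇒ x_A = 127/12 − (1/3)x_D.
Solving the two reaction functions simultaneously: (1 − (−0.5)(−1/3))x_D = 11.125 − 0.5·(127/12), so (5/6)x_D = 35/6 and x_D = 7.
Then x_A = 127/12 − (1/3)·7 = 8.25.

7, 8.25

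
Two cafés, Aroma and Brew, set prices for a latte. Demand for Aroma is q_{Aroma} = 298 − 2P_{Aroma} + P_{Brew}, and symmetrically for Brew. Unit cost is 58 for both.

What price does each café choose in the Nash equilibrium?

138

Aroma's profit: π = (P_{Aroma} − 58)(298 − 2P_{Aroma} + P_{Brew}).
∂π/∂P_{Aroma} = 414 − 4P_{Aroma} + P_{Brew} = 0 ⇒ P_{Aroma} = 103.5 + 0.25P_{Brew}.
Setting P_{Aroma} = P_{Brew} in the reaction function: P_{Aroma} = 103.5 + 0.25P_{Aroma}, so P_{Aroma} = 103.5 / 0.75 = 138.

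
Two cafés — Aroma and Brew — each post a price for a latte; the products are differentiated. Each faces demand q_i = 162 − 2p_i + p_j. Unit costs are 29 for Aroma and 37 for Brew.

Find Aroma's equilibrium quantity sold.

90.8

Aroma's profit: π = (p_{Aroma} − 29)(162 − 2p_{Aroma} + p_{Brew}).
∂π/∂p_{Aroma} = 220 − 4p_{Aroma} + p_{Brew} = 0 ⇒ p_{Aroma} = 55 + 0.25p_{Brew}.
Similarly p_{Brew} = 59 + 0.25p_{Aroma}.
Plugging p_{Brew} into Aroma's best response: p_{Aroma} = 55 + 0.25(59 + 0.25p_{Aroma}) ⇒ 0.9375p_{Aroma} = 69.75, so p_{Aroma} = 74.4.
Then p_{Brew} = 59 + 0.25·74.4 = 77.6.
q_{Aroma} = 162 − 2·74.4 + 77.6 = 90.8.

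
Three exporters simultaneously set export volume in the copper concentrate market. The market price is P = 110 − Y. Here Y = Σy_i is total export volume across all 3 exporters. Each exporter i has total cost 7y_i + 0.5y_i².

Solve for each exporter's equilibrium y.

20.6

A representative exporter's profit is π_i = y_i(110 − Y) − 7y_i − 0.5y_i², with Y = y_i + Σ_{j≠i} y_j.
First-order condition: 103 − 3y_i − Σ_{j≠i} y_j = 0.
With identical exporters, set every y_j = y: then 103 − 3y − 2y = 0, i.e. y = 103/5 = 20.6.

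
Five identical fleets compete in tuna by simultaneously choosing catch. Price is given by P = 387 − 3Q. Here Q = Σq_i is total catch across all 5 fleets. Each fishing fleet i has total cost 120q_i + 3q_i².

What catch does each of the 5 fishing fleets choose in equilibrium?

11.125

A representative fishing fleet's profit is π_i = q_i(387 − 3Q) − 120q_i − 3q_i², with Q = q_i + Σ_{j≠i} q_j.
First-order condition: 267 − 12q_i − 3Σ_{j≠i} q_j = 0.
In a symmetric equilibrium every fishing fleet chooses the same q, so Σ_{j≠i} q_j = 4q. The condition becomes 267 − 24q = 0, giving q = 267/24 = 11.125.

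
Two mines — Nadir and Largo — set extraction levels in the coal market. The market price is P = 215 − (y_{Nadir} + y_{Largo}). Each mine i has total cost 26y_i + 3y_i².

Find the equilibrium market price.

173

Mine Nadir's profit: π = y_{Nadir}(215 − (y_{Nadir} + y_{Largo})) − 26y_{Nadir} − 3y_{Nadir}².
∂π/∂y_{Nadir} = 189 − 8y_{Nadir} − y_{Largo} = 0, so y_{Nadir} = 23.625 − 0.125y_{Largo}.
The game is symmetric, so in equilibrium y_{Largo} = y_{Nadir}: the reaction function gives 1.125y_{Nadir} = 23.625, hence y_{Nadir} = 21.
Equilibrium price: P = 215 − 42 = 173.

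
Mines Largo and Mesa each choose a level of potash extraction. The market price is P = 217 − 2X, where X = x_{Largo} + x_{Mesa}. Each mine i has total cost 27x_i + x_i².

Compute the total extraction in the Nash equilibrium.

47.5

Mine Largo's profit: π = x_{Largo}(217 − 2(x_{Largo} + x_{Mesa})) − 27x_{Largo} − x_{Largo}².
∂π/∂x_{Largo} = 190 − 6x_{Largo} − 2x_{Mesa} = 0, so x_{Largo} = 95/3 − (1/3)x_{Mesa}.
By symmetry x_{Mesa} = x_{Largo}; substituting into the reaction function, (4/3)x_{Largo} = 95/3 and x_{Largo} = 23.75.
Total extraction: 23.75 + 23.75 = 47.5.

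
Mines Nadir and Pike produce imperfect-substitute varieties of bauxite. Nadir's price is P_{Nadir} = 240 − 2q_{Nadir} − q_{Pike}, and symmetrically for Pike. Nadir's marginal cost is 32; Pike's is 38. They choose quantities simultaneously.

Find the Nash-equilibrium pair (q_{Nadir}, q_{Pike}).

42, 40

Mine Nadir's profit: π = q_{Nadir}(240 − 2q_{Nadir} − q_{Pike}) − 32q_{Nadir}.
∂π/∂q_{Nadir} = 208 − 4q_{Nadir} − q_{Pike} = 0 ⇒ q_{Nadir} = 52 − 0.25q_{Pike}.
Similarly q_{Pike} = 50.5 − 0.25q_{Nadir}.
Substituting the second reaction function into the first: q_{Nadir} = 52 − 0.25(50.5 − 0.25q_{Nadir}), which gives 0.9375q_{Nadir} = 39.375 ⇒ q_{Nadir} = 42.
Then q_{Pike} = 50.5 − 0.25·42 = 40.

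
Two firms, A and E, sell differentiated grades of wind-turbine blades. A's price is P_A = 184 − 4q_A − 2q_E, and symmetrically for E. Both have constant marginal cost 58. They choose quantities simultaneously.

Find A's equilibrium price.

108.4

Firm A's profit: π = q_A(184 − 4q_A − 2q_E) − 58q_A.
∂π/∂q_A = 126 − 8q_A − 2q_E = 0 ⇒ q_A = 15.75 − 0.25q_E.
Setting q_A = q_E in the reaction function: q_A = 15.75 − 0.25q_A, so q_A = 15.75 / 1.25 = 12.6.
P_A = 184 − 4·12.6 − 2·12.6 = 108.4.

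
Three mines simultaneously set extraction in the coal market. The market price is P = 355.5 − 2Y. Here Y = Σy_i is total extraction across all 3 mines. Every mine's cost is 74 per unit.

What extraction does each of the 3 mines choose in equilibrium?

A representative mine's profit is π_i = y_i(355.5 − 2Y) − 74y_i, with Y = y_i + Σ_{j≠i} y_j.
First-order condition: 281.5 − 4y_i − 2Σ_{j≠i} y_j = 0.
In a symmetric equilibrium every mine chooses the same y, so Σ_{j≠i} y_j = 2y. The condition becomes 281.5 − 8y = 0, giving y = 281.5/8 = 35.1875.

35.1875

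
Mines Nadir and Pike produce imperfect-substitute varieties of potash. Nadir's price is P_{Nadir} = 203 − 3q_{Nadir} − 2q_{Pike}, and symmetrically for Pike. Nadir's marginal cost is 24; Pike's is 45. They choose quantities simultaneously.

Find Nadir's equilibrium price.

95.0625

Mine Nadir's profit: π = q_{Nadir}(203 − 3q_{Nadir} − 2q_{Pike}) − 24q_{Nadir}.
∂π/∂q_{Nadir} = 179 − 6q_{Nadir} − 2q_{Pike} = 0 ⇒ q_{Nadir} = 179/6 − (1/3)q_{Pike}.
Similarly q_{Pike} = 79/3 − (1/3)q_{Nadir}.
Plugging q_{Pike} into Nadir's best response: q_{Nadir} = 179/6 − (1/3)(79/3 − (1/3)q_{Nadir}) ⇒ (8/9)q_{Nadir} = 379/18, so q_{Nadir} = 23.6875.
Then q_{Pike} = 79/3 − (1/3)·23.6875 = 18.4375.
P_{Nadir} = 203 − 3·23.6875 − 2·18.4375 = 95.0625.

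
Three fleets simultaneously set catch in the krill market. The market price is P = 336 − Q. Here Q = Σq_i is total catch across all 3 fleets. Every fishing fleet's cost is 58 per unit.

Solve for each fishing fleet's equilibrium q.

A representative fishing fleet's profit is π_i = q_i(336 − Q) − 58q_i, with Q = q_i + Σ_{j≠i} q_j.
First-order condition: 278 − 2q_i − Σ_{j≠i} q_j = 0.
With identical fishing fleets, set every q_j = q: then 278 − 2q − 2q = 0, i.e. q = 278/4 = 69.5.

69.5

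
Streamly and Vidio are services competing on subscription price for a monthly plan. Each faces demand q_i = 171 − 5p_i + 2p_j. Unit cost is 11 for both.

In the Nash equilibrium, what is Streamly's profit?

1487.8125

Streamly's profit: π = (p_{Streamly} − 11)(171 − 5p_{Streamly} + 2p_{Vidio}).
∂π/∂p_{Streamly} = 226 − 10p_{Streamly} + 2p_{Vidio} = 0 ⇒ p_{Streamly} = 22.6 + 0.2p_{Vidio}.
Setting p_{Streamly} = p_{Vidio} in the reaction function: p_{Streamly} = 22.6 + 0.2p_{Streamly}, so p_{Streamly} = 22.6 / 0.8 = 28.25.
q_{Streamly} = 171 − 5·28.25 + 2·28.25 = 86.25.
Profit = (28.25 − 11)·86.25 = 1487.8125.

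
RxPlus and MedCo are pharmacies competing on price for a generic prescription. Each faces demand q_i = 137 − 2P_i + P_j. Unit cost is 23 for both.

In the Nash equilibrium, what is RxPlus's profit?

2888

RxPlus's profit: π = (P_{RxPlus} − 23)(137 − 2P_{RxPlus} + P_{MedCo}).
∂π/∂P_{RxPlus} = 183 − 4P_{RxPlus} + P_{MedCo} = 0 ⇒ P_{RxPlus} = 45.75 + 0.25P_{MedCo}.
By symmetry P_{MedCo} = P_{RxPlus}; substituting into the reaction function, 0.75P_{RxPlus} = 45.75 and P_{RxPlus} = 61.
q_{RxPlus} = 137 − 2·61 + 61 = 76.
Profit = (61 − 23)·76 = 2888.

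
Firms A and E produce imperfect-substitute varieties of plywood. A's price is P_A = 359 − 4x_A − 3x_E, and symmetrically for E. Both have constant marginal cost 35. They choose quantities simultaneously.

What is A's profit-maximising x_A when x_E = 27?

30.375

Firm A's profit: π = x_A(359 − 4x_A − 3x_E) − 35x_A.
∂π/∂x_A = 324 − 8x_A − 3x_E = 0 ⇒ x_A = 40.5 − 0.375x_E.
At x_E = 27: x_A = 40.5 − 0.375·27 = 30.375.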